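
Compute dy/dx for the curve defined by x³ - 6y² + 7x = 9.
Differentiate both sides with respect to x, treating y as y(x). By the chain rule, any term containing y contributes a factor of y' = dy/dx when we differentiate it.

Move every term to one side and write the relation as F(x, y) = 0. Term by term,
  d/dx[x^3] = 3x^2
  d/dx[7x] = 7
  d/dx[-6y^2] = -12y·y'
  d/dx[-9] = 0

The pieces without y' make up ∂F/∂x and the coefficient of y' is ∂F/∂y:
  ∂F/∂x = 3x^2 + 7,
  ∂F/∂y = -12y.

Since d/dx[F] = ∂F/∂x + (∂F/∂y)·y' = 0, solve for y':
  (∂F/∂y)·y' = -∂F/∂x
  dy/dx = -(∂F/∂x)/(∂F/∂y) = -(3x^2 + 7)/(-12y) = (3x^2 + 7)/(12y)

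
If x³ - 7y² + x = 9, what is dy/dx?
Take d/dx of both sides. Since y is implicitly a function of x, the chain rule attaches a y' = dy/dx factor whenever we differentiate through y.

Set F(x, y) = (left side) − (right side), so the curve is F = 0. Differentiating each term of F:
  d/dx[x^3] = 3x^2
  d/dx[x] = 1
  d/dx[-7y^2] = -14y·y'
  d/dx[-9] = 0

Collecting, the y'-free part is the partial derivative in x and the y' coefficient is the partial derivative in y:
  ∂F/∂x = 3x^2 + 1
  ∂F/∂y = -14y

so d/dx[F(x, y(x))] = ∂F/∂x + (∂F/∂y)·y' = 0. Rearranging,
  dy/dx = -(∂F/∂x)/(∂F/∂y) = -(3x^2 + 1)/(-14y) = (3x^2 + 1)/(14y)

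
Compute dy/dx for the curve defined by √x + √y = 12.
Differentiate the relation implicitly: treat y = y(x) and apply the chain rule, so every y-derivative picks up a y' = dy/dx factor.

With everything moved to the left-hand side, differentiate term by term:
  d/dx[√(x)] = 1/(2√(x))
  d/dx[√(y)] = y'/(2√(y))
  d/dx[-12] = 0

Separating the contributions that come from x directly and those that come through y:
  without y':      1/(2√(x))
  multiplying y':  1/(2√(y))

so (1/(2√(x))) + (1/(2√(y)))·y' = 0, and therefore
  dy/dx = -(1/(2√(x)))/(1/(2√(y))) = -√(y)/√(x)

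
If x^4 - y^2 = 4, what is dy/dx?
Differentiate the relation implicitly: treat y = y(x) and apply the chain rule, so every y-derivative picks up a y' = dy/dx factor.

With everything moved to the left-hand side, differentiate term by term:
  d/dx[x^4] = 4x^3
  d/dx[-y^2] = -2y·y'
  d/dx[-4] = 0

Separating the contributions that come from x directly and those that come through y:
  without y':      4x^3
  multiplying y':  -2y

so (4x^3) + (-2y)·y' = 0, and therefore
  dy/dx = -(4x^3)/(-2y) = 2x^3/y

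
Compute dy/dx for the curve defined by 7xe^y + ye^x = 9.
Differentiate both sides with respect to x, treating y as y(x). By the chain rule, any term containing y contributes a factor of y' = dy/dx when we differentiate it.

Move every term to one side and write the relation as F(x, y) = 0. Term by term,
  d/dx[7x·e^(y)] = 7x·y'·e^(y) + 7e^(y)
  d/dx[y·e^(x)] = y·e^(x) + y'·e^(x)
  d/dx[-9] = 0

The pieces without y' make up ∂F/∂x and the coefficient of y' is ∂F/∂y:
  ∂F/∂x = y·e^(x) + 7e^(y),
  ∂F/∂y = 7x·e^(y) + e^(x).

Since d/dx[F] = ∂F/∂x + (∂F/∂y)·y' = 0, solve for y':
  (∂F/∂y)·y' = -∂F/∂x
  dy/dx = -(∂F/∂x)/(∂F/∂y) = -(y·e^(x) + 7e^(y))/(7x·e^(y) + e^(x)) = (-y·e^(x) - 7e^(y))/(7x·e^(y) + e^(x))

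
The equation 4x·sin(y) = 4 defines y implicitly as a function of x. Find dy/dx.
Differentiate the relation implicitly: treat y = y(x) and apply the chain rule, so every y-derivative picks up a y' = dy/dx factor.

With everything moved to the left-hand side, differentiate term by term:
  d/dx[4x·sin(y)] = 4x·y'·cos(y) + 4sin(y)
  d/dx[-4] = 0

Separating the contributions that come from x directly and those that come through y:
  without y':      4sin(y)
  multiplying y':  4x·cos(y)

so (4sin(y)) + (4x·cos(y))·y' = 0, and therefore
  dy/dx = -(4sin(y))/(4x·cos(y)) = -tan(y)/x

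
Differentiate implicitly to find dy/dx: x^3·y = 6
Differentiate the relation implicitly: treat y = y(x) and apply the chain rule, so every y-derivative picks up a y' = dy/dx factor.

With everything moved to the left-hand side, differentiate term by term:
  d/dx[x^3y] = x^3·y' + 3x^2y
  d/dx[-6] = 0

Separating the contributions that come from x directly and those that come through y:
  without y':      3x^2y
  multiplying y':  x^3

so (3x^2y) + (x^3)·y' = 0, and therefore
  dy/dx = -(3x^2y)/(x^3) = -3y/x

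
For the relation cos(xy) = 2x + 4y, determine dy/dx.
Take d/dx of both sides. Since y is implicitly a function of x, the chain rule attaches a y' = dy/dx factor whenever we differentiate through y.

Set F(x, y) = (left side) − (right side), so the curve is F = 0. Differentiating each term of F:
  d/dx[-2x] = -2
  d/dx[-4y] = -4·y'
  d/dx[cos(xy)] = -(x·y' + y)·sin(xy)

Collecting, the y'-free part is the partial derivative in x and the y' coefficient is the partial derivative in y:
  ∂F/∂x = -y·sin(xy) - 2
  ∂F/∂y = -x·sin(xy) - 4

so d/dx[F(x, y(x))] = ∂F/∂x + (∂F/∂y)·y' = 0. Rearranging,
  dy/dx = -(∂F/∂x)/(∂F/∂y) = -(-y·sin(xy) - 2)/(-x·sin(xy) - 4) = -(y·sin(xy) + 2)/(x·sin(xy) + 4)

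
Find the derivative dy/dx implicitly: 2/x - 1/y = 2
Differentiate the relation implicitly: treat y = y(x) and apply the chain rule, so every y-derivative picks up a y' = dy/dx factor.

With everything moved to the left-hand side, differentiate term by term:
  d/dx[-1/y] = y'/y^2
  d/dx[2/x] = -2/x^2
  d/dx[-2] = 0

Separating the contributions that come from x directly and those that come through y:
  without y':      -2/x^2
  multiplying y':  y^(-2)

so (-2/x^2) + (y^(-2))·y' = 0, and therefore
  dy/dx = -(-2/x^2)/(y^(-2)) = 2y^2/x^2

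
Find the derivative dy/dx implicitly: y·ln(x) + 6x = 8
Differentiate both sides with respect to x, treating y as y(x). By the chain rule, any term containing y contributes a factor of y' = dy/dx when we differentiate it.

Move every term to one side and write the relation as F(x, y) = 0. Term by term,
  d/dx[6x] = 6
  d/dx[y·ln(x)] = y'·ln(x) + y/x
  d/dx[-8] = 0

The pieces without y' make up ∂F/∂x and the coefficient of y' is ∂F/∂y:
  ∂F/∂x = 6 + y/x,
  ∂F/∂y = ln(x).

Since d/dx[F] = ∂F/∂x + (∂F/∂y)·y' = 0, solve for y':
  (∂F/∂y)·y' = -∂F/∂x
  dy/dx = -(∂F/∂x)/(∂F/∂y) = -(6 + y/x)/(ln(x))
        = -((6x + y)/x)/(ln(x)) = (-6x - y)/(x·ln(x))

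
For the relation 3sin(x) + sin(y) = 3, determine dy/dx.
Differentiate the relation implicitly: treat y = y(x) and apply the chain rule, so every y-derivative picks up a y' = dy/dx factor.

With everything moved to the left-hand side, differentiate term by term:
  d/dx[3sin(x)] = 3cos(x)
  d/dx[sin(y)] = y'·cos(y)
  d/dx[-3] = 0

Separating the contributions that come from x directly and those that come through y:
  without y':      3cos(x)
  multiplying y':  cos(y)

so (3cos(x)) + (cos(y))·y' = 0, and therefore
  dy/dx = -(3cos(x))/(cos(y)) = -3cos(x)/cos(y)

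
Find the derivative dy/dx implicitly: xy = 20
Take d/dx of both sides. Since y is implicitly a function of x, the chain rule attaches a y' = dy/dx factor whenever we differentiate through y.

Set F(x, y) = (left side) − (right side), so the curve is F = 0. Differentiating each term of F:
  d/dx[xy] = x·y' + y
  d/dx[-20] = 0

Collecting, the y'-free part is the partial derivative in x and the y' coefficient is the partial derivative in y:
  ∂F/∂x = y
  ∂F/∂y = x

so d/dx[F(x, y(x))] = ∂F/∂x + (∂F/∂y)·y' = 0. Rearranging,
  dy/dx = -(∂F/∂x)/(∂F/∂y) = -(y)/(x) = -y/x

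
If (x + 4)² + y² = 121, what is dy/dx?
Differentiate the relation implicitly: treat y = y(x) and apply the chain rule, so every y-derivative picks up a y' = dy/dx factor.

With everything moved to the left-hand side, differentiate term by term:
  d/dx[y^2] = 2y·y'
  d/dx[(x + 4)^2] = 2x + 8
  d/dx[-121] = 0

Separating the contributions that come from x directly and those that come through y:
  without y':      2x + 8
  multiplying y':  2y

so (2x + 8) + (2y)·y' = 0, and therefore
  dy/dx = -(2x + 8)/(2y) = (-x - 4)/y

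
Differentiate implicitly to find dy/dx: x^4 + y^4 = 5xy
Differentiate the relation implicitly: treat y = y(x) and apply the chain rule, so every y-derivative picks up a y' = dy/dx factor.

With everything moved to the left-hand side, differentiate term by term:
  d/dx[x^4] = 4x^3
  d/dx[-5xy] = -5x·y' - 5y
  d/dx[y^4] = 4y^3·y'

Separating the contributions that come from x directly and those that come through y:
  without y':      4x^3 - 5y
  multiplying y':  -5x + 4y^3

so (4x^3 - 5y) + (-5x + 4y^3)·y' = 0, and therefore
  dy/dx = -(4x^3 - 5y)/(-5x + 4y^3) = (4x^3 - 5y)/(5x - 4y^3)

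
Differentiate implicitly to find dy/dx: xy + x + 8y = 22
Differentiate both sides with respect to x, treating y as y(x). By the chain rule, any term containing y contributes a factor of y' = dy/dx when we differentiate it.

Move every term to one side and write the relation as F(x, y) = 0. Term by term,
  d/dx[xy] = x·y' + y
  d/dx[x] = 1
  d/dx[8y] = 8·y'
  d/dx[-22] = 0

The pieces without y' make up ∂F/∂x and the coefficient of y' is ∂F/∂y:
  ∂F/∂x = y + 1,
  ∂F/∂y = x + 8.

Since d/dx[F] = ∂F/∂x + (∂F/∂y)·y' = 0, solve for y':
  (∂F/∂y)·y' = -∂F/∂x
  dy/dx = -(∂F/∂x)/(∂F/∂y) = -(y + 1)/(x + 8) = (-y - 1)/(x + 8)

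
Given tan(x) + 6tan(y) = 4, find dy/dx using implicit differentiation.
Differentiate both sides with respect to x, treating y as y(x). By the chain rule, any term containing y contributes a factor of y' = dy/dx when we differentiate it.

Move every term to one side and write the relation as F(x, y) = 0. Term by term,
  d/dx[tan(x)] = tan(x)^2 + 1
  d/dx[6tan(y)] = 6·y'(tan(y)^2 + 1)
  d/dx[-4] = 0

The pieces without y' make up ∂F/∂x and the coefficient of y' is ∂F/∂y:
  ∂F/∂x = tan(x)^2 + 1,
  ∂F/∂y = 6tan(y)^2 + 6.

Since d/dx[F] = ∂F/∂x + (∂F/∂y)·y' = 0, solve for y':
  (∂F/∂y)·y' = -∂F/∂x
  dy/dx = -(∂F/∂x)/(∂F/∂y) = -(tan(x)^2 + 1)/(6tan(y)^2 + 6) = -cos(y)^2/(6cos(x)^2)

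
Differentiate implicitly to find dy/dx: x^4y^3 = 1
Differentiate both sides with respect to x, treating y as y(x). By the chain rule, any term containing y contributes a factor of y' = dy/dx when we differentiate it.

Move every term to one side and write the relation as F(x, y) = 0. Term by term,
  d/dx[x^4y^3] = 3x^4y^2·y' + 4x^3y^3
  d/dx[-1] = 0

The pieces without y' make up ∂F/∂x and the coefficient of y' is ∂F/∂y:
  ∂F/∂x = 4x^3y^3,
  ∂F/∂y = 3x^4y^2.

Since d/dx[F] = ∂F/∂x + (∂F/∂y)·y' = 0, solve for y':
  (∂F/∂y)·y' = -∂F/∂x
  dy/dx = -(∂F/∂x)/(∂F/∂y) = -(4x^3y^3)/(3x^4y^2) = -4y/(3x)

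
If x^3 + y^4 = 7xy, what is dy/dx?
Apply d/dx to both sides, remembering that y depends on x. Each occurrence of y therefore brings in a y' = dy/dx via the chain rule.

With F(x, y) equal to the left-hand side minus the right, differentiate F term by term:
  d/dx[x^3] = 3x^2
  d/dx[-7xy] = -7x·y' - 7y
  d/dx[y^4] = 4y^3·y'
Adding these up, d/dx[F] = 0 becomes
  (3x^2 - 7y) + (-7x + 4y^3)·y' = 0,
so isolating y',
  dy/dx = -(3x^2 - 7y)/(-7x + 4y^3) = (3x^2 - 7y)/(7x - 4y^3)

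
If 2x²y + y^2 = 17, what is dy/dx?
Differentiate the relation implicitly: treat y = y(x) and apply the chain rule, so every y-derivative picks up a y' = dy/dx factor.

With everything moved to the left-hand side, differentiate term by term:
  d/dx[2x^2y] = 2x^2·y' + 4xy
  d/dx[y^2] = 2y·y'
  d/dx[-17] = 0

Separating the contributions that come from x directly and those that come through y:
  without y':      4xy
  multiplying y':  2x^2 + 2y

so (4xy) + (2x^2 + 2y)·y' = 0, and therefore
  dy/dx = -(4xy)/(2x^2 + 2y) = -2xy/(x^2 + y)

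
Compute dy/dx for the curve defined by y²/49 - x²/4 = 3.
Differentiate both sides with respect to x, treating y as y(x). By the chain rule, any term containing y contributes a factor of y' = dy/dx when we differentiate it.

Move every term to one side and write the relation as F(x, y) = 0. Term by term,
  d/dx[-x^2/4] = -x/2
  d/dx[y^2/49] = 2y·y'/49
  d/dx[-3] = 0

The pieces without y' make up ∂F/∂x and the coefficient of y' is ∂F/∂y:
  ∂F/∂x = -x/2,
  ∂F/∂y = 2y/49.

Since d/dx[F] = ∂F/∂x + (∂F/∂y)·y' = 0, solve for y':
  (∂F/∂y)·y' = -∂F/∂x
  dy/dx = -(∂F/∂x)/(∂F/∂y) = -(-x/2)/(2y/49) = 49x/(4y)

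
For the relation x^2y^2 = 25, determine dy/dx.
Differentiate the relation implicitly: treat y = y(x) and apply the chain rule, so every y-derivative picks up a y' = dy/dx factor.

With everything moved to the left-hand side, differentiate term by term:
  d/dx[x^2y^2] = 2x^2y·y' + 2xy^2
  d/dx[-25] = 0

Separating the contributions that come from x directly and those that come through y:
  without y':      2xy^2
  multiplying y':  2x^2y

so (2xy^2) + (2x^2y)·y' = 0, and therefore
  dy/dx = -(2xy^2)/(2x^2y) = -y/x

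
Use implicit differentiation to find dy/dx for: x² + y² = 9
Apply d/dx to both sides, remembering that y depends on x. Each occurrence of y therefore brings in a y' = dy/dx via the chain rule.

With F(x, y) equal to the left-hand side minus the right, differentiate F term by term:
  d/dx[x^2] = 2x
  d/dx[y^2] = 2y·y'
  d/dx[-9] = 0
Adding these up, d/dx[F] = 0 becomes
  (2x) + (2y)·y' = 0,
so isolating y',
  dy/dx = -(2x)/(2y) = -x/y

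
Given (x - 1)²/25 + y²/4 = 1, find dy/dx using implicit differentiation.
Apply d/dx to both sides, remembering that y depends on x. Each occurrence of y therefore brings in a y' = dy/dx via the chain rule.

With F(x, y) equal to the left-hand side minus the right, differentiate F term by term:
  d/dx[y^2/4] = y·y'/2
  d/dx[(x - 1)^2/25] = 2x/25 - 2/25
  d/dx[-1] = 0
Adding these up, d/dx[F] = 0 becomes
  (2x/25 - 2/25) + (y/2)·y' = 0,
so isolating y',
  dy/dx = -(2x/25 - 2/25)/(y/2)
        = -(2(x - 1)/25)/(y/2) = 4(1 - x)/(25y)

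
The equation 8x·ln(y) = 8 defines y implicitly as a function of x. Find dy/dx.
Take d/dx of both sides. Since y is implicitly a function of x, the chain rule attaches a y' = dy/dx factor whenever we differentiate through y.

Set F(x, y) = (left side) − (right side), so the curve is F = 0. Differentiating each term of F:
  d/dx[8x·ln(y)] = 8x·y'/y + 8ln(y)
  d/dx[-8] = 0

Collecting, the y'-free part is the partial derivative in x and the y' coefficient is the partial derivative in y:
  ∂F/∂x = 8ln(y)
  ∂F/∂y = 8x/y

so d/dx[F(x, y(x))] = ∂F/∂x + (∂F/∂y)·y' = 0. Rearranging,
  dy/dx = -(∂F/∂x)/(∂F/∂y) = -(8ln(y))/(8x/y) = -y·ln(y)/x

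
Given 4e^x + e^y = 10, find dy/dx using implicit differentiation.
Take d/dx of both sides. Since y is implicitly a function of x, the chain rule attaches a y' = dy/dx factor whenever we differentiate through y.

Set F(x, y) = (left side) − (right side), so the curve is F = 0. Differentiating each term of F:
  d/dx[4e^(x)] = 4e^(x)
  d/dx[e^(y)] = y'·e^(y)
  d/dx[-10] = 0

Collecting, the y'-free part is the partial derivative in x and the y' coefficient is the partial derivative in y:
  ∂F/∂x = 4e^(x)
  ∂F/∂y = e^(y)

so d/dx[F(x, y(x))] = ∂F/∂x + (∂F/∂y)·y' = 0. Rearranging,
  dy/dx = -(∂F/∂x)/(∂F/∂y) = -(4e^(x))/(e^(y)) = -4e^(x - y)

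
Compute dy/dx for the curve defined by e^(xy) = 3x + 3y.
Differentiate the relation implicitly: treat y = y(x) and apply the chain rule, so every y-derivative picks up a y' = dy/dx factor.

With everything moved to the left-hand side, differentiate term by term:
  d/dx[-3x] = -3
  d/dx[-3y] = -3·y'
  d/dx[e^(xy)] = (x·y' + y)·e^(xy)

Separating the contributions that come from x directly and those that come through y:
  without y':      y·e^(xy) - 3
  multiplying y':  x·e^(xy) - 3

so (y·e^(xy) - 3) + (x·e^(xy) - 3)·y' = 0, and therefore
  dy/dx = -(y·e^(xy) - 3)/(x·e^(xy) - 3) = (-y·e^(xy) + 3)/(x·e^(xy) - 3)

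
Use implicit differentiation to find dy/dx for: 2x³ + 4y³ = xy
Differentiate both sides with respect to x, treating y as y(x). By the chain rule, any term containing y contributes a factor of y' = dy/dx when we differentiate it.

Move every term to one side and write the relation as F(x, y) = 0. Term by term,
  d/dx[2x^3] = 6x^2
  d/dx[-xy] = -x·y' - y
  d/dx[4y^3] = 12y^2·y'

The pieces without y' make up ∂F/∂x and the coefficient of y' is ∂F/∂y:
  ∂F/∂x = 6x^2 - y,
  ∂F/∂y = -x + 12y^2.

Since d/dx[F] = ∂F/∂x + (∂F/∂y)·y' = 0, solve for y':
  (∂F/∂y)·y' = -∂F/∂x
  dy/dx = -(∂F/∂x)/(∂F/∂y) = -(6x^2 - y)/(-x + 12y^2) = (6x^2 - y)/(x - 12y^2)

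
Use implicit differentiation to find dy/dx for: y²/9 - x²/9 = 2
Differentiate both sides with respect to x, treating y as y(x). By the chain rule, any term containing y contributes a factor of y' = dy/dx when we differentiate it.

Move every term to one side and write the relation as F(x, y) = 0. Term by term,
  d/dx[-x^2/9] = -2x/9
  d/dx[y^2/9] = 2y·y'/9
  d/dx[-2] = 0

The pieces without y' make up ∂F/∂x and the coefficient of y' is ∂F/∂y:
  ∂F/∂x = -2x/9,
  ∂F/∂y = 2y/9.

Since d/dx[F] = ∂F/∂x + (∂F/∂y)·y' = 0, solve for y':
  (∂F/∂y)·y' = -∂F/∂x
  dy/dx = -(∂F/∂x)/(∂F/∂y) = -(-2x/9)/(2y/9) = x/y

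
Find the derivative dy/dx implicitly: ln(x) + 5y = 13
Take d/dx of both sides. Since y is implicitly a function of x, the chain rule attaches a y' = dy/dx factor whenever we differentiate through y.

Set F(x, y) = (left side) − (right side), so the curve is F = 0. Differentiating each term of F:
  d/dx[5y] = 5·y'
  d/dx[ln(x)] = 1/x
  d/dx[-13] = 0

Collecting, the y'-free part is the partial derivative in x and the y' coefficient is the partial derivative in y:
  ∂F/∂x = 1/x
  ∂F/∂y = 5

so d/dx[F(x, y(x))] = ∂F/∂x + (∂F/∂y)·y' = 0. Rearranging,
  dy/dx = -(∂F/∂x)/(∂F/∂y) = -(1/x)/(5) = -1/(5x)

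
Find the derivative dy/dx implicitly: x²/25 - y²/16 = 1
Differentiate both sides with respect to x, treating y as y(x). By the chain rule, any term containing y contributes a factor of y' = dy/dx when we differentiate it.

Move every term to one side and write the relation as F(x, y) = 0. Term by term,
  d/dx[x^2/25] = 2x/25
  d/dx[-y^2/16] = -y·y'/8
  d/dx[-1] = 0

The pieces without y' make up ∂F/∂x and the coefficient of y' is ∂F/∂y:
  ∂F/∂x = 2x/25,
  ∂F/∂y = -y/8.

Since d/dx[F] = ∂F/∂x + (∂F/∂y)·y' = 0, solve for y':
  (∂F/∂y)·y' = -∂F/∂x
  dy/dx = -(∂F/∂x)/(∂F/∂y) = -(2x/25)/(-y/8) = 16x/(25y)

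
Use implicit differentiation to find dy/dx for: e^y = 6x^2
Take d/dx of both sides. Since y is implicitly a function of x, the chain rule attaches a y' = dy/dx factor whenever we differentiate through y.

Set F(x, y) = (left side) − (right side), so the curve is F = 0. Differentiating each term of F:
  d/dx[-6x^2] = -12x
  d/dx[e^(y)] = y'·e^(y)

Collecting, the y'-free part is the partial derivative in x and the y' coefficient is the partial derivative in y:
  ∂F/∂x = -12x
  ∂F/∂y = e^(y)

so d/dx[F(x, y(x))] = ∂F/∂x + (∂F/∂y)·y' = 0. Rearranging,
  dy/dx = -(∂F/∂x)/(∂F/∂y) = -(-12x)/(e^(y)) = 12x·e^(-y)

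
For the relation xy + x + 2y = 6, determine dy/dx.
Take d/dx of both sides. Since y is implicitly a function of x, the chain rule attaches a y' = dy/dx factor whenever we differentiate through y.

Set F(x, y) = (left side) − (right side), so the curve is F = 0. Differentiating each term of F:
  d/dx[xy] = x·y' + y
  d/dx[x] = 1
  d/dx[2y] = 2·y'
  d/dx[-6] = 0

Collecting, the y'-free part is the partial derivative in x and the y' coefficient is the partial derivative in y:
  ∂F/∂x = y + 1
  ∂F/∂y = x + 2

so d/dx[F(x, y(x))] = ∂F/∂x + (∂F/∂y)·y' = 0. Rearranging,
  dy/dx = -(∂F/∂x)/(∂F/∂y) = -(y + 1)/(x + 2) = (-y - 1)/(x + 2)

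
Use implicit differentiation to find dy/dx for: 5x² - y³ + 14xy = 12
Take d/dx of both sides. Since y is implicitly a function of x, the chain rule attaches a y' = dy/dx factor whenever we differentiate through y.

Set F(x, y) = (left side) − (right side), so the curve is F = 0. Differentiating each term of F:
  d/dx[5x^2] = 10x
  d/dx[14xy] = 14x·y' + 14y
  d/dx[-y^3] = -3y^2·y'
  d/dx[-12] = 0

Collecting, the y'-free part is the partial derivative in x and the y' coefficient is the partial derivative in y:
  ∂F/∂x = 10x + 14y
  ∂F/∂y = 14x - 3y^2

so d/dx[F(x, y(x))] = ∂F/∂x + (∂F/∂y)·y' = 0. Rearranging,
  dy/dx = -(∂F/∂x)/(∂F/∂y) = -(10x + 14y)/(14x - 3y^2) = 2(-5x - 7y)/(14x - 3y^2)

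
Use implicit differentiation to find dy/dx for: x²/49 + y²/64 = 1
Differentiate both sides with respect to x, treating y as y(x). By the chain rule, any term containing y contributes a factor of y' = dy/dx when we differentiate it.

Move every term to one side and write the relation as F(x, y) = 0. Term by term,
  d/dx[x^2/49] = 2x/49
  d/dx[y^2/64] = y·y'/32
  d/dx[-1] = 0

The pieces without y' make up ∂F/∂x and the coefficient of y' is ∂F/∂y:
  ∂F/∂x = 2x/49,
  ∂F/∂y = y/32.

Since d/dx[F] = ∂F/∂x + (∂F/∂y)·y' = 0, solve for y':
  (∂F/∂y)·y' = -∂F/∂x
  dy/dx = -(∂F/∂x)/(∂F/∂y) = -(2x/49)/(y/32) = -64x/(49y)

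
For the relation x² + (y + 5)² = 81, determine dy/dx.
Differentiate both sides with respect to x, treating y as y(x). By the chain rule, any term containing y contributes a factor of y' = dy/dx when we differentiate it.

Move every term to one side and write the relation as F(x, y) = 0. Term by term,
  d/dx[x^2] = 2x
  d/dx[(y + 5)^2] = 2·y'(y + 5)
  d/dx[-81] = 0

The pieces without y' make up ∂F/∂x and the coefficient of y' is ∂F/∂y:
  ∂F/∂x = 2x,
  ∂F/∂y = 2y + 10.

Since d/dx[F] = ∂F/∂x + (∂F/∂y)·y' = 0, solve for y':
  (∂F/∂y)·y' = -∂F/∂x
  dy/dx = -(∂F/∂x)/(∂F/∂y) = -(2x)/(2y + 10) = -x/(y + 5)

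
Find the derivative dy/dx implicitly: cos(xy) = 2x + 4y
Apply d/dx to both sides, remembering that y depends on x. Each occurrence of y therefore brings in a y' = dy/dx via the chain rule.

With F(x, y) equal to the left-hand side minus the right, differentiate F term by term:
  d/dx[-2x] = -2
  d/dx[-4y] = -4·y'
  d/dx[cos(xy)] = -(x·y' + y)·sin(xy)
Adding these up, d/dx[F] = 0 becomes
  (-y·sin(xy) - 2) + (-x·sin(xy) - 4)·y' = 0,
so isolating y',
  dy/dx = -(-y·sin(xy) - 2)/(-x·sin(xy) - 4) = -(y·sin(xy) + 2)/(x·sin(xy) + 4)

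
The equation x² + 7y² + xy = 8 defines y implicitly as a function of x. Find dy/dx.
Apply d/dx to both sides, remembering that y depends on x. Each occurrence of y therefore brings in a y' = dy/dx via the chain rule.

With F(x, y) equal to the left-hand side minus the right, differentiate F term by term:
  d/dx[x^2] = 2x
  d/dx[xy] = x·y' + y
  d/dx[7y^2] = 14y·y'
  d/dx[-8] = 0
Adding these up, d/dx[F] = 0 becomes
  (2x + y) + (x + 14y)·y' = 0,
so isolating y',
  dy/dx = -(2x + y)/(x + 14y) = (-2x - y)/(x + 14y)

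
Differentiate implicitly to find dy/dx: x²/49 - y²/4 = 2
Take d/dx of both sides. Since y is implicitly a function of x, the chain rule attaches a y' = dy/dx factor whenever we differentiate through y.

Set F(x, y) = (left side) − (right side), so the curve is F = 0. Differentiating each term of F:
  d/dx[x^2/49] = 2x/49
  d/dx[-y^2/4] = -y·y'/2
  d/dx[-2] = 0

Collecting, the y'-free part is the partial derivative in x and the y' coefficient is the partial derivative in y:
  ∂F/∂x = 2x/49
  ∂F/∂y = -y/2

so d/dx[F(x, y(x))] = ∂F/∂x + (∂F/∂y)·y' = 0. Rearranging,
  dy/dx = -(∂F/∂x)/(∂F/∂y) = -(2x/49)/(-y/2) = 4x/(49y)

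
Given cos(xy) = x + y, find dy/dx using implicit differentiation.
Take d/dx of both sides. Since y is implicitly a function of x, the chain rule attaches a y' = dy/dx factor whenever we differentiate through y.

Set F(x, y) = (left side) − (right side), so the curve is F = 0. Differentiating each term of F:
  d/dx[-x] = -1
  d/dx[-y] = -y'
  d/dx[cos(xy)] = -(x·y' + y)·sin(xy)

Collecting, the y'-free part is the partial derivative in x and the y' coefficient is the partial derivative in y:
  ∂F/∂x = -y·sin(xy) - 1
  ∂F/∂y = -x·sin(xy) - 1

so d/dx[F(x, y(x))] = ∂F/∂x + (∂F/∂y)·y' = 0. Rearranging,
  dy/dx = -(∂F/∂x)/(∂F/∂y) = -(-y·sin(xy) - 1)/(-x·sin(xy) - 1) = -(y·sin(xy) + 1)/(x·sin(xy) + 1)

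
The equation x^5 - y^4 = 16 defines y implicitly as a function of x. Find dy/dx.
Apply d/dx to both sides, remembering that y depends on x. Each occurrence of y therefore brings in a y' = dy/dx via the chain rule.

With F(x, y) equal to the left-hand side minus the right, differentiate F term by term:
  d/dx[x^5] = 5x^4
  d/dx[-y^4] = -4y^3·y'
  d/dx[-16] = 0
Adding these up, d/dx[F] = 0 becomes
  (5x^4) + (-4y^3)·y' = 0,
so isolating y',
  dy/dx = -(5x^4)/(-4y^3) = 5x^4/(4y^3)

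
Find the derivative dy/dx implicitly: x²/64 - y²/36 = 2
Apply d/dx to both sides, remembering that y depends on x. Each occurrence of y therefore brings in a y' = dy/dx via the chain rule.

With F(x, y) equal to the left-hand side minus the right, differentiate F term by term:
  d/dx[x^2/64] = x/32
  d/dx[-y^2/36] = -y·y'/18
  d/dx[-2] = 0
Adding these up, d/dx[F] = 0 becomes
  (x/32) + (-y/18)·y' = 0,
so isolating y',
  dy/dx = -(x/32)/(-y/18) = 9x/(16y)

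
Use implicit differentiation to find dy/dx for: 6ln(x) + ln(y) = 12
Take d/dx of both sides. Since y is implicitly a function of x, the chain rule attaches a y' = dy/dx factor whenever we differentiate through y.

Set F(x, y) = (left side) − (right side), so the curve is F = 0. Differentiating each term of F:
  d/dx[6ln(x)] = 6/x
  d/dx[ln(y)] = y'/y
  d/dx[-12] = 0

Collecting, the y'-free part is the partial derivative in x and the y' coefficient is the partial derivative in y:
  ∂F/∂x = 6/x
  ∂F/∂y = 1/y

so d/dx[F(x, y(x))] = ∂F/∂x + (∂F/∂y)·y' = 0. Rearranging,
  dy/dx = -(∂F/∂x)/(∂F/∂y) = -(6/x)/(1/y) = -6y/x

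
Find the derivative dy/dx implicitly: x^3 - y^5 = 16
Apply d/dx to both sides, remembering that y depends on x. Each occurrence of y therefore brings in a y' = dy/dx via the chain rule.

With F(x, y) equal to the left-hand side minus the right, differentiate F term by term:
  d/dx[x^3] = 3x^2
  d/dx[-y^5] = -5y^4·y'
  d/dx[-16] = 0
Adding these up, d/dx[F] = 0 becomes
  (3x^2) + (-5y^4)·y' = 0,
so isolating y',
  dy/dx = -(3x^2)/(-5y^4) = 3x^2/(5y^4)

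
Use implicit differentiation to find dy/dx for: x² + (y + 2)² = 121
Apply d/dx to both sides, remembering that y depends on x. Each occurrence of y therefore brings in a y' = dy/dx via the chain rule.

With F(x, y) equal to the left-hand side minus the right, differentiate F term by term:
  d/dx[x^2] = 2x
  d/dx[(y + 2)^2] = 2·y'(y + 2)
  d/dx[-121] = 0
Adding these up, d/dx[F] = 0 becomes
  (2x) + (2y + 4)·y' = 0,
so isolating y',
  dy/dx = -(2x)/(2y + 4) = -x/(y + 2)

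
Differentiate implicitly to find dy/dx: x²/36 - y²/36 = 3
Apply d/dx to both sides, remembering that y depends on x. Each occurrence of y therefore brings in a y' = dy/dx via the chain rule.

With F(x, y) equal to the left-hand side minus the right, differentiate F term by term:
  d/dx[x^2/36] = x/18
  d/dx[-y^2/36] = -y·y'/18
  d/dx[-3] = 0
Adding these up, d/dx[F] = 0 becomes
  (x/18) + (-y/18)·y' = 0,
so isolating y',
  dy/dx = -(x/18)/(-y/18) = x/y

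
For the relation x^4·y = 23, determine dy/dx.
Take d/dx of both sides. Since y is implicitly a function of x, the chain rule attaches a y' = dy/dx factor whenever we differentiate through y.

Set F(x, y) = (left side) − (right side), so the curve is F = 0. Differentiating each term of F:
  d/dx[x^4y] = x^4·y' + 4x^3y
  d/dx[-23] = 0

Collecting, the y'-free part is the partial derivative in x and the y' coefficient is the partial derivative in y:
  ∂F/∂x = 4x^3y
  ∂F/∂y = x^4

so d/dx[F(x, y(x))] = ∂F/∂x + (∂F/∂y)·y' = 0. Rearranging,
  dy/dx = -(∂F/∂x)/(∂F/∂y) = -(4x^3y)/(x^4) = -4y/x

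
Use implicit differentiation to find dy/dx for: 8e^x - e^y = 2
Apply d/dx to both sides, remembering that y depends on x. Each occurrence of y therefore brings in a y' = dy/dx via the chain rule.

With F(x, y) equal to the left-hand side minus the right, differentiate F term by term:
  d/dx[8e^(x)] = 8e^(x)
  d/dx[-e^(y)] = -y'·e^(y)
  d/dx[-2] = 0
Adding these up, d/dx[F] = 0 becomes
  (8e^(x)) + (-e^(y))·y' = 0,
so isolating y',
  dy/dx = -(8e^(x))/(-e^(y)) = 8e^(x - y)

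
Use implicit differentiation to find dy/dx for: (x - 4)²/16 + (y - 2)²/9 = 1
Differentiate the relation implicitly: treat y = y(x) and apply the chain rule, so every y-derivative picks up a y' = dy/dx factor.

With everything moved to the left-hand side, differentiate term by term:
  d/dx[(x - 4)^2/16] = x/8 - 1/2
  d/dx[(y - 2)^2/9] = 2·y'(y - 2)/9
  d/dx[-1] = 0

Separating the contributions that come from x directly and those that come through y:
  without y':      x/8 - 1/2
  multiplying y':  2y/9 - 4/9

so (x/8 - 1/2) + (2y/9 - 4/9)·y' = 0, and therefore
  dy/dx = -(x/8 - 1/2)/(2y/9 - 4/9)
        = -((x - 4)/8)/(2(y - 2)/9) = 9(4 - x)/(16(y - 2))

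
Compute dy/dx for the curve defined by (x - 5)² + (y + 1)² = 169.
Take d/dx of both sides. Since y is implicitly a function of x, the chain rule attaches a y' = dy/dx factor whenever we differentiate through y.

Set F(x, y) = (left side) − (right side), so the curve is F = 0. Differentiating each term of F:
  d/dx[(x - 5)^2] = 2x - 10
  d/dx[(y + 1)^2] = 2·y'(y + 1)
  d/dx[-169] = 0

Collecting, the y'-free part is the partial derivative in x and the y' coefficient is the partial derivative in y:
  ∂F/∂x = 2x - 10
  ∂F/∂y = 2y + 2

so d/dx[F(x, y(x))] = ∂F/∂x + (∂F/∂y)·y' = 0. Rearranging,
  dy/dx = -(∂F/∂x)/(∂F/∂y) = -(2x - 10)/(2y + 2) = (5 - x)/(y + 1)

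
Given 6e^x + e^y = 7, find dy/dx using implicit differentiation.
Differentiate the relation implicitly: treat y = y(x) and apply the chain rule, so every y-derivative picks up a y' = dy/dx factor.

With everything moved to the left-hand side, differentiate term by term:
  d/dx[6e^(x)] = 6e^(x)
  d/dx[e^(y)] = y'·e^(y)
  d/dx[-7] = 0

Separating the contributions that come from x directly and those that come through y:
  without y':      6e^(x)
  multiplying y':  e^(y)

so (6e^(x)) + (e^(y))·y' = 0, and therefore
  dy/dx = -(6e^(x))/(e^(y)) = -6e^(x - y)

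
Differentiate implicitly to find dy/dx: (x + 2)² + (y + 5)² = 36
Apply d/dx to both sides, remembering that y depends on x. Each occurrence of y therefore brings in a y' = dy/dx via the chain rule.

With F(x, y) equal to the left-hand side minus the right, differentiate F term by term:
  d/dx[(x + 2)^2] = 2x + 4
  d/dx[(y + 5)^2] = 2·y'(y + 5)
  d/dx[-36] = 0
Adding these up, d/dx[F] = 0 becomes
  (2x + 4) + (2y + 10)·y' = 0,
so isolating y',
  dy/dx = -(2x + 4)/(2y + 10) = (-x - 2)/(y + 5)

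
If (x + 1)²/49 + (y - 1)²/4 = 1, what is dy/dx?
Take d/dx of both sides. Since y is implicitly a function of x, the chain rule attaches a y' = dy/dx factor whenever we differentiate through y.

Set F(x, y) = (left side) − (right side), so the curve is F = 0. Differentiating each term of F:
  d/dx[(x + 1)^2/49] = 2x/49 + 2/49
  d/dx[(y - 1)^2/4] = y'(y - 1)/2
  d/dx[-1] = 0

Collecting, the y'-free part is the partial derivative in x and the y' coefficient is the partial derivative in y:
  ∂F/∂x = 2x/49 + 2/49
  ∂F/∂y = y/2 - 1/2

so d/dx[F(x, y(x))] = ∂F/∂x + (∂F/∂y)·y' = 0. Rearranging,
  dy/dx = -(∂F/∂x)/(∂F/∂y) = -(2x/49 + 2/49)/(y/2 - 1/2)
        = -(2(x + 1)/49)/((y - 1)/2) = 4(-x - 1)/(49(y - 1))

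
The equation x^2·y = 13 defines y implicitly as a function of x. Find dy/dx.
Apply d/dx to both sides, remembering that y depends on x. Each occurrence of y therefore brings in a y' = dy/dx via the chain rule.

With F(x, y) equal to the left-hand side minus the right, differentiate F term by term:
  d/dx[x^2y] = x^2·y' + 2xy
  d/dx[-13] = 0
Adding these up, d/dx[F] = 0 becomes
  (2xy) + (x^2)·y' = 0,
so isolating y',
  dy/dx = -(2xy)/(x^2) = -2y/x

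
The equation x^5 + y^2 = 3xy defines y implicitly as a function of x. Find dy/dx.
Take d/dx of both sides. Since y is implicitly a function of x, the chain rule attaches a y' = dy/dx factor whenever we differentiate through y.

Set F(x, y) = (left side) − (right side), so the curve is F = 0. Differentiating each term of F:
  d/dx[x^5] = 5x^4
  d/dx[-3xy] = -3x·y' - 3y
  d/dx[y^2] = 2y·y'

Collecting, the y'-free part is the partial derivative in x and the y' coefficient is the partial derivative in y:
  ∂F/∂x = 5x^4 - 3y
  ∂F/∂y = -3x + 2y

so d/dx[F(x, y(x))] = ∂F/∂x + (∂F/∂y)·y' = 0. Rearranging,
  dy/dx = -(∂F/∂x)/(∂F/∂y) = -(5x^4 - 3y)/(-3x + 2y) = (5x^4 - 3y)/(3x - 2y)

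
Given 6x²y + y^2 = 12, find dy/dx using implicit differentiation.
Differentiate both sides with respect to x, treating y as y(x). By the chain rule, any term containing y contributes a factor of y' = dy/dx when we differentiate it.

Move every term to one side and write the relation as F(x, y) = 0. Term by term,
  d/dx[6x^2y] = 6x^2·y' + 12xy
  d/dx[y^2] = 2y·y'
  d/dx[-12] = 0

The pieces without y' make up ∂F/∂x and the coefficient of y' is ∂F/∂y:
  ∂F/∂x = 12xy,
  ∂F/∂y = 6x^2 + 2y.

Since d/dx[F] = ∂F/∂x + (∂F/∂y)·y' = 0, solve for y':
  (∂F/∂y)·y' = -∂F/∂x
  dy/dx = -(∂F/∂x)/(∂F/∂y) = -(12xy)/(6x^2 + 2y) = -6xy/(3x^2 + y)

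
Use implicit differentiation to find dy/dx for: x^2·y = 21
Differentiate both sides with respect to x, treating y as y(x). By the chain rule, any term containing y contributes a factor of y' = dy/dx when we differentiate it.

Move every term to one side and write the relation as F(x, y) = 0. Term by term,
  d/dx[x^2y] = x^2·y' + 2xy
  d/dx[-21] = 0

The pieces without y' make up ∂F/∂x and the coefficient of y' is ∂F/∂y:
  ∂F/∂x = 2xy,
  ∂F/∂y = x^2.

Since d/dx[F] = ∂F/∂x + (∂F/∂y)·y' = 0, solve for y':
  (∂F/∂y)·y' = -∂F/∂x
  dy/dx = -(∂F/∂x)/(∂F/∂y) = -(2xy)/(x^2) = -2y/x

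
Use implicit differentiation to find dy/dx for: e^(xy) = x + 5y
Differentiate the relation implicitly: treat y = y(x) and apply the chain rule, so every y-derivative picks up a y' = dy/dx factor.

With everything moved to the left-hand side, differentiate term by term:
  d/dx[-x] = -1
  d/dx[-5y] = -5·y'
  d/dx[e^(xy)] = (x·y' + y)·e^(xy)

Separating the contributions that come from x directly and those that come through y:
  without y':      y·e^(xy) - 1
  multiplying y':  x·e^(xy) - 5

so (y·e^(xy) - 1) + (x·e^(xy) - 5)·y' = 0, and therefore
  dy/dx = -(y·e^(xy) - 1)/(x·e^(xy) - 5) = (-y·e^(xy) + 1)/(x·e^(xy) - 5)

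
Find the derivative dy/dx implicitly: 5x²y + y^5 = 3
Apply d/dx to both sides, remembering that y depends on x. Each occurrence of y therefore brings in a y' = dy/dx via the chain rule.

With F(x, y) equal to the left-hand side minus the right, differentiate F term by term:
  d/dx[5x^2y] = 5x^2·y' + 10xy
  d/dx[y^5] = 5y^4·y'
  d/dx[-3] = 0
Adding these up, d/dx[F] = 0 becomes
  (10xy) + (5x^2 + 5y^4)·y' = 0,
so isolating y',
  dy/dx = -(10xy)/(5x^2 + 5y^4) = -2xy/(x^2 + y^4)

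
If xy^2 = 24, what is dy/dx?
Apply d/dx to both sides, remembering that y depends on x. Each occurrence of y therefore brings in a y' = dy/dx via the chain rule.

With F(x, y) equal to the left-hand side minus the right, differentiate F term by term:
  d/dx[xy^2] = 2xy·y' + y^2
  d/dx[-24] = 0
Adding these up, d/dx[F] = 0 becomes
  (y^2) + (2xy)·y' = 0,
so isolating y',
  dy/dx = -(y^2)/(2xy) = -y/(2x)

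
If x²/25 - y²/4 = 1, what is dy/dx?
Apply d/dx to both sides, remembering that y depends on x. Each occurrence of y therefore brings in a y' = dy/dx via the chain rule.

With F(x, y) equal to the left-hand side minus the right, differentiate F term by term:
  d/dx[x^2/25] = 2x/25
  d/dx[-y^2/4] = -y·y'/2
  d/dx[-1] = 0
Adding these up, d/dx[F] = 0 becomes
  (2x/25) + (-y/2)·y' = 0,
so isolating y',
  dy/dx = -(2x/25)/(-y/2) = 4x/(25y)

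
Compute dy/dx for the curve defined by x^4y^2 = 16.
Differentiate both sides with respect to x, treating y as y(x). By the chain rule, any term containing y contributes a factor of y' = dy/dx when we differentiate it.

Move every term to one side and write the relation as F(x, y) = 0. Term by term,
  d/dx[x^4y^2] = 2x^4y·y' + 4x^3y^2
  d/dx[-16] = 0

The pieces without y' make up ∂F/∂x and the coefficient of y' is ∂F/∂y:
  ∂F/∂x = 4x^3y^2,
  ∂F/∂y = 2x^4y.

Since d/dx[F] = ∂F/∂x + (∂F/∂y)·y' = 0, solve for y':
  (∂F/∂y)·y' = -∂F/∂x
  dy/dx = -(∂F/∂x)/(∂F/∂y) = -(4x^3y^2)/(2x^4y) = -2y/x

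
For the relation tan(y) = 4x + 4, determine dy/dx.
Apply d/dx to both sides, remembering that y depends on x. Each occurrence of y therefore brings in a y' = dy/dx via the chain rule.

With F(x, y) equal to the left-hand side minus the right, differentiate F term by term:
  d/dx[-4x] = -4
  d/dx[tan(y)] = y'(tan(y)^2 + 1)
  d/dx[-4] = 0
Adding these up, d/dx[F] = 0 becomes
  (-4) + (tan(y)^2 + 1)·y' = 0,
so isolating y',
  dy/dx = -(-4)/(tan(y)^2 + 1) = 4cos(y)^2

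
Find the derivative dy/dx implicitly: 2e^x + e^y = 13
Take d/dx of both sides. Since y is implicitly a function of x, the chain rule attaches a y' = dy/dx factor whenever we differentiate through y.

Set F(x, y) = (left side) − (right side), so the curve is F = 0. Differentiating each term of F:
  d/dx[2e^(x)] = 2e^(x)
  d/dx[e^(y)] = y'·e^(y)
  d/dx[-13] = 0

Collecting, the y'-free part is the partial derivative in x and the y' coefficient is the partial derivative in y:
  ∂F/∂x = 2e^(x)
  ∂F/∂y = e^(y)

so d/dx[F(x, y(x))] = ∂F/∂x + (∂F/∂y)·y' = 0. Rearranging,
  dy/dx = -(∂F/∂x)/(∂F/∂y) = -(2e^(x))/(e^(y)) = -2e^(x - y)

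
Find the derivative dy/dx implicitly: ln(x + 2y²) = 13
Differentiate the relation implicitly: treat y = y(x) and apply the chain rule, so every y-derivative picks up a y' = dy/dx factor.

With everything moved to the left-hand side, differentiate term by term:
  d/dx[ln(x + 2y^2)] = (4y·y' + 1)/(x + 2y^2)
  d/dx[-13] = 0

Separating the contributions that come from x directly and those that come through y:
  without y':      1/(x + 2y^2)
  multiplying y':  4y/(x + 2y^2)

so (1/(x + 2y^2)) + (4y/(x + 2y^2))·y' = 0, and therefore
  dy/dx = -(1/(x + 2y^2))/(4y/(x + 2y^2)) = -1/(4y)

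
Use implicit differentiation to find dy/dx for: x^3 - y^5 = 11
Take d/dx of both sides. Since y is implicitly a function of x, the chain rule attaches a y' = dy/dx factor whenever we differentiate through y.

Set F(x, y) = (left side) − (right side), so the curve is F = 0. Differentiating each term of F:
  d/dx[x^3] = 3x^2
  d/dx[-y^5] = -5y^4·y'
  d/dx[-11] = 0

Collecting, the y'-free part is the partial derivative in x and the y' coefficient is the partial derivative in y:
  ∂F/∂x = 3x^2
  ∂F/∂y = -5y^4

so d/dx[F(x, y(x))] = ∂F/∂x + (∂F/∂y)·y' = 0. Rearranging,
  dy/dx = -(∂F/∂x)/(∂F/∂y) = -(3x^2)/(-5y^4) = 3x^2/(5y^4)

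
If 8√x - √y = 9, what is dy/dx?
Differentiate both sides with respect to x, treating y as y(x). By the chain rule, any term containing y contributes a factor of y' = dy/dx when we differentiate it.

Move every term to one side and write the relation as F(x, y) = 0. Term by term,
  d/dx[8√(x)] = 4/√(x)
  d/dx[-√(y)] = -y'/(2√(y))
  d/dx[-9] = 0

The pieces without y' make up ∂F/∂x and the coefficient of y' is ∂F/∂y:
  ∂F/∂x = 4/√(x),
  ∂F/∂y = -1/(2√(y)).

Since d/dx[F] = ∂F/∂x + (∂F/∂y)·y' = 0, solve for y':
  (∂F/∂y)·y' = -∂F/∂x
  dy/dx = -(∂F/∂x)/(∂F/∂y) = -(4/√(x))/(-1/(2√(y))) = 8√(y)/√(x)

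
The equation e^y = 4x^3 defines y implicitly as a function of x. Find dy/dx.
Take d/dx of both sides. Since y is implicitly a function of x, the chain rule attaches a y' = dy/dx factor whenever we differentiate through y.

Set F(x, y) = (left side) − (right side), so the curve is F = 0. Differentiating each term of F:
  d/dx[-4x^3] = -12x^2
  d/dx[e^(y)] = y'·e^(y)

Collecting, the y'-free part is the partial derivative in x and the y' coefficient is the partial derivative in y:
  ∂F/∂x = -12x^2
  ∂F/∂y = e^(y)

so d/dx[F(x, y(x))] = ∂F/∂x + (∂F/∂y)·y' = 0. Rearranging,
  dy/dx = -(∂F/∂x)/(∂F/∂y) = -(-12x^2)/(e^(y)) = 12x^2e^(-y)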